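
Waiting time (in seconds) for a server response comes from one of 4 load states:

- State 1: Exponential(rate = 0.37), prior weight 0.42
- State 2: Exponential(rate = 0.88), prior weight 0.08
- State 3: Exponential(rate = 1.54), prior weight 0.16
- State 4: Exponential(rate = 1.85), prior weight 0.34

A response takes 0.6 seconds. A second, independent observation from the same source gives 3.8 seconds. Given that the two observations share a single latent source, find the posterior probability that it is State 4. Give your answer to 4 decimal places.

0.0254

The responsibility of component k is π_k f_k(x) divided by Σ_j π_j f_j(x).
Since both observations come from the same component, the likelihood for component k is f_k(x₁)·f_k(x₂).
  p_1 = [0.37·e^(−0.37·0.6) = 0.37·e^(−0.2220) = 0.296339] × [0.0906951] = 0.0268765
  p_2 = [0.88·e^(−0.88·0.6) = 0.88·e^(−0.5280) = 0.519009] × [0.03106] = 0.0161204
  p_3 = [1.54·e^(−1.54·0.6) = 1.54·e^(−0.9240) = 0.611269] × [0.00442618] = 0.00270559
  p_4 = [1.85·e^(−1.85·0.6) = 1.85·e^(−1.1100) = 0.609684] × [0.00163712] = 0.000998128
Unnormalised posteriors:
  π_1·p_1 = 0.42 × 0.0268765 = 0.0112881
  π_2·p_2 = 0.08 × 0.0161204 = 0.00128964
  π_3·p_3 = 0.16 × 0.00270559 = 0.000432894
  π_4·p_4 = 0.34 × 0.000998128 = 0.000339364
Normaliser: 0.0112881 + 0.00128964 + 0.000432894 + 0.000339364 = 0.01335
So the posterior for State 4 is 0.000339364 / 0.01335 ≈ 0.0254.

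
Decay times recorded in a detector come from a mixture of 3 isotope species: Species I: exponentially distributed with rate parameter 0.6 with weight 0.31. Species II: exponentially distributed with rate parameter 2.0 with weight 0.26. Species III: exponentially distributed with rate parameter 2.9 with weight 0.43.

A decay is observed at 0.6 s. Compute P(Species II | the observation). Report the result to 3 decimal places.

0.310

Apply Bayes' rule: the posterior for each component is proportional to its prior times its likelihood at x.
Evaluate each component's likelihood at the observed value:
  p_I = 0.418606
  p_II = 0.602388
  p_III = 0.509009
Unnormalised posteriors:
  π_I·p_I = 0.31 × 0.418606 = 0.129768
  π_II·p_II = 0.26 × 0.602388 = 0.156621
  π_III·p_III = 0.43 × 0.509009 = 0.218874
Normaliser: 0.129768 + 0.156621 + 0.218874 = 0.505263
P(Species II | data) ≈ 0.310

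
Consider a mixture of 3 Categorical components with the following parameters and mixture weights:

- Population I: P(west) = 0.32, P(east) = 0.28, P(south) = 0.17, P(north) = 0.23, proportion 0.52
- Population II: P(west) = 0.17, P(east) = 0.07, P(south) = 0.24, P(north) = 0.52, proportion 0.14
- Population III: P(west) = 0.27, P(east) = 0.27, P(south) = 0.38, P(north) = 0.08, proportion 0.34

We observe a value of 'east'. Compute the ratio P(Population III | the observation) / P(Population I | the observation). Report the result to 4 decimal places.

Since P(k|x) ∝ P(Z=k) f_k(x), the posterior odds are P(Z=i) f_i(x) / (P(Z=j) f_j(x)).
Evaluate each component's likelihood at the observed value:
  p_I = 0.28
  p_II = 0.07
  p_III = 0.27
Odds = (0.34/0.52) × (0.27/0.28) = 0.653846 × 0.964286 ≈ 0.6305

0.6305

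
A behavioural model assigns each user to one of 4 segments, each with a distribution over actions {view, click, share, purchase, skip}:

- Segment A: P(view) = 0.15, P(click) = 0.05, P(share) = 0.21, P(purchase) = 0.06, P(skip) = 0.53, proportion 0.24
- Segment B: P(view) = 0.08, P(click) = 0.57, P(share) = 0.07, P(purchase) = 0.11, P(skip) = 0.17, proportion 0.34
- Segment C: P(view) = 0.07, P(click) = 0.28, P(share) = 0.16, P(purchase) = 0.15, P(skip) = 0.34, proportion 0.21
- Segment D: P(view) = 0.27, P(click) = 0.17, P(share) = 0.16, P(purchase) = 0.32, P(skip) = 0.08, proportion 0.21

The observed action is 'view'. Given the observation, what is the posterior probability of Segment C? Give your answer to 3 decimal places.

Posterior ∝ prior × likelihood, so P(k | x) ∝ P(Z=k) f_k(x); normalise over all components.
Evaluate each component's likelihood at the observed value:
  f_A = 0.15
  f_B = 0.08
  f_C = 0.07
  f_D = 0.27
Weight by the priors:
  P(Z=A)·f_A = 0.24 × 0.15 = 0.036
  P(Z=B)·f_B = 0.34 × 0.08 = 0.0272
  P(Z=C)·f_C = 0.21 × 0.07 = 0.0147
  P(Z=D)·f_D = 0.21 × 0.27 = 0.0567
Evidence: 0.036 + 0.0272 + 0.0147 + 0.0567 = 0.1346
Responsibility of Segment C: 0.0147 / 0.1346 ≈ 0.109

0.109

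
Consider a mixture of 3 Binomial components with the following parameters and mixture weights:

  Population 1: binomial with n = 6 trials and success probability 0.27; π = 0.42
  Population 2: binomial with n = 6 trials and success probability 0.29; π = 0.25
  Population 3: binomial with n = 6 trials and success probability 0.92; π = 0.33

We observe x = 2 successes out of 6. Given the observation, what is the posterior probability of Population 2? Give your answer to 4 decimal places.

P(component k | x) = P(Z=k)·f_k(x) / marginal(x), where marginal(x) = Σ_j P(Z=j)·f_j(x).
Component likelihoods at x = 2 successes out of 6:
  p_1 = 0.310535
  p_2 = 0.320568
  p_3 = 0.000520028
Weight by the priors:
  P(Z=1)·p_1 = 0.42 × 0.310535 = 0.130425
  P(Z=2)·p_2 = 0.25 × 0.320568 = 0.0801421
  P(Z=3)·p_3 = 0.33 × 0.000520028 = 0.000171609
Denominator: 0.130425 + 0.0801421 + 0.000171609 = 0.210738
Responsibility of Population 2: 0.0801421 / 0.210738 ≈ 0.3803

0.3803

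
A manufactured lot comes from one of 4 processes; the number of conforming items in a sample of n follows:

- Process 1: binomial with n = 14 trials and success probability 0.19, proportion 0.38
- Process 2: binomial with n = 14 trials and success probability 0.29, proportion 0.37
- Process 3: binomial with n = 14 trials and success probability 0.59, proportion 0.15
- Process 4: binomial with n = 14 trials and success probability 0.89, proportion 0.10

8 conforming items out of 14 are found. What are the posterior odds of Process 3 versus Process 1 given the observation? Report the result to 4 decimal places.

Posterior odds = (P(Z=i) f_i(x)) / (P(Z=j) f_j(x)); the normalising sum cancels.
Evaluate each component's likelihood at the observed value:
  p_1 = C(14,8)·0.19^8·0.81^6 = 3003·1.69836e-06·0.28243 = 0.00144044
  p_2 = C(14,8)·0.29^8·0.71^6 = 3003·5.00246e-05·0.1281 = 0.0192437
  p_3 = C(14,8)·0.59^8·0.41^6 = 3003·0.014683·0.0047501 = 0.209447
  p_4 = C(14,8)·0.89^8·0.11^6 = 3003·0.393659·1.77156e-06 = 0.00209426
Posterior odds = (P(Z=3)·p_3) / (P(Z=1)·p_1) = (0.15·0.209447) / (0.38·0.00144044) = 0.0314171 / 0.000547366 ≈ 57.3968

57.3968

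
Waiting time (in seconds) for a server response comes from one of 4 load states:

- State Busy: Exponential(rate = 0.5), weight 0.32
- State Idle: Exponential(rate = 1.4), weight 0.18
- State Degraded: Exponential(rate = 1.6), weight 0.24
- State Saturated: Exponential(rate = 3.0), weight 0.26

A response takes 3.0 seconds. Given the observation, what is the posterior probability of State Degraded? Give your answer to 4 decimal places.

The responsibility of component k is P(Z=k) f_k(x) divided by Σ_j P(Z=j) f_j(x).
Evaluate each component's likelihood at the observed value:
  f_Busy = 0.111565
  f_Idle = 0.0209938
  f_Degraded = 0.0131676
  f_Saturated = 0.000370229
Unnormalised posteriors:
  P(Z=Busy)·f_Busy = 0.32 × 0.111565 = 0.0357008
  P(Z=Idle)·f_Idle = 0.18 × 0.0209938 = 0.00377889
  P(Z=Degraded)·f_Degraded = 0.24 × 0.0131676 = 0.00316022
  P(Z=Saturated)·f_Saturated = 0.26 × 0.000370229 = 9.62596e-05
Marginal: 0.0357008 + 0.00377889 + 0.00316022 + 9.62596e-05 = 0.0427362
P(State Degraded | x) = 0.00316022 / 0.0427362 ≈ 0.0739

0.0739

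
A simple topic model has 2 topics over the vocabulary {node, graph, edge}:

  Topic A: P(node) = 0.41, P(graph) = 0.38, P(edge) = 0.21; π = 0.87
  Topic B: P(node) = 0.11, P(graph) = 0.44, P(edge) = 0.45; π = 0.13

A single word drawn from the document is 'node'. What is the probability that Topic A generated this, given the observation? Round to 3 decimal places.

0.961

Apply Bayes' rule: the posterior for each component is proportional to its prior times its likelihood at x.
Component likelihoods at x = 'node':
  L_A = 0.41
  L_B = 0.11
Weight by the priors:
  π_A·L_A = 0.87 × 0.41 = 0.3567
  π_B·L_B = 0.13 × 0.11 = 0.0143
Denominator: 0.3567 + 0.0143 = 0.371
P(Topic A | data) = 0.3567 / 0.371 ≈ 0.961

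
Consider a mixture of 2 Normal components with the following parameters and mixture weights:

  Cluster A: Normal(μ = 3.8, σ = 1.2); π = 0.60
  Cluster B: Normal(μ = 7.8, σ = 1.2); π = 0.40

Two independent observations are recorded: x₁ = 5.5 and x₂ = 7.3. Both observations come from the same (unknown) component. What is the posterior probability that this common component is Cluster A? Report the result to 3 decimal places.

0.051

P(component k | x) = P(Z=k)·f_k(x) / marginal(x), where marginal(x) = Σ_j P(Z=j)·f_j(x).
Since both observations come from the same component, the likelihood for component k is f_k(x₁)·f_k(x₂).
  f_A = [(1/(1.2·√(2π)))·exp(−(5.5−3.8)²/(2·1.2²)) = 0.332452·exp(-1.00347) = 0.121878] × [0.00472573] = 0.000575964
  f_B = [(1/(1.2·√(2π)))·exp(−(5.5−7.8)²/(2·1.2²)) = 0.332452·exp(-1.83681) = 0.0529681] × [0.30481] = 0.0161452
Multiply by the mixture weights:
  P(Z=A)·f_A = 0.60 × 0.000575964 = 0.000345579
  P(Z=B)·f_B = 0.40 × 0.0161452 = 0.00645809
Evidence: 0.000345579 + 0.00645809 = 0.00680367
P(Cluster A | data) = 0.000345579 / 0.00680367 ≈ 0.051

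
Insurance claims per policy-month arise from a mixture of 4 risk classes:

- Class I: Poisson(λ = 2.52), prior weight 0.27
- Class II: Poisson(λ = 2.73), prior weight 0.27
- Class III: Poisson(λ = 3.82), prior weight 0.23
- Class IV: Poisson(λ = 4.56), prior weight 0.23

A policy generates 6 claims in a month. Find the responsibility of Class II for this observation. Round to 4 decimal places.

0.1453

Posterior ∝ prior × likelihood, so P(k | x) ∝ π_k f_k(x); normalise over all components.
Evaluate each component's likelihood at the observed value:
  p_I = 0.0286186
  p_II = 0.037499
  p_III = 0.094633
  p_IV = 0.130639
Multiply by the mixture weights:
  π_I·p_I = 0.27 × 0.0286186 = 0.00772703
  π_II·p_II = 0.27 × 0.037499 = 0.0101247
  π_III·p_III = 0.23 × 0.094633 = 0.0217656
  π_IV·p_IV = 0.23 × 0.130639 = 0.030047
Marginal: 0.00772703 + 0.0101247 + 0.0217656 + 0.030047 = 0.0696644
P(Class II | data) ≈ 0.1453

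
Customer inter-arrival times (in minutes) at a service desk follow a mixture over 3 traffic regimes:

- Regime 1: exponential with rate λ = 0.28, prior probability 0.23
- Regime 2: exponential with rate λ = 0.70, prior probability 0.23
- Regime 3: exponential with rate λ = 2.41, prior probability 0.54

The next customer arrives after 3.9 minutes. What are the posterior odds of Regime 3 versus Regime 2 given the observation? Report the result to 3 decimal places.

Only the two components matter; the odds are (P(Z=i) f_i(x)) / (P(Z=j) f_j(x)).
Component likelihoods at x = 3.9 minutes:
  L_1 = 0.0939525
  L_2 = 0.0456535
  L_3 = 0.000199564
0.000107765 / 0.0105003 ≈ 0.010

0.010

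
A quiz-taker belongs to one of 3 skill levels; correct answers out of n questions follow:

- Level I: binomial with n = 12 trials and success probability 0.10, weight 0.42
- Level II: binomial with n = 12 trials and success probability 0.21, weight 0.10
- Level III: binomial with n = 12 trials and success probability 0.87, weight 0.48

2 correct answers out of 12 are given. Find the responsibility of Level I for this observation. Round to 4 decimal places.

0.7781

P(component k | x) = π_k·f_k(x) / marginal(x), where marginal(x) = Σ_j π_j·f_j(x).
Component likelihoods at x = 2 correct answers out of 12:
  L_I = 0.230128
  L_II = 0.275584
  L_III = 6.88678e-08
Weight by the priors:
  π_I·L_I = 0.42 × 0.230128 = 0.0966537
  π_II·L_II = 0.10 × 0.275584 = 0.0275584
  π_III·L_III = 0.48 × 6.88678e-08 = 3.30565e-08
Normaliser: 0.0966537 + 0.0275584 + 3.30565e-08 = 0.124212
P(Level I | x) ≈ 0.7781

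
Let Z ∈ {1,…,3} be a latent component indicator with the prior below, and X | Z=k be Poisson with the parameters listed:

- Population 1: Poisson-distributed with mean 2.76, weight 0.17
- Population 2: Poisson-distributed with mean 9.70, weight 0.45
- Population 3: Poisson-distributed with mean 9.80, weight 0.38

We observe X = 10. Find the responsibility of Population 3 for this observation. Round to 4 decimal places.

0.4581

By Bayes' theorem, P(k | x) = P(Z=k) f_k(x) / Σ_j P(Z=j) f_j(x).
Component likelihoods at x = 10:
  f_1 = e^(−2.76)·2.76^10/10! = 0.000447378
  f_2 = e^(−9.70)·9.70^10/10! = 0.124537
  f_3 = e^(−9.80)·9.80^10/10! = 0.124857
Weight by the priors:
  P(Z=1)·f_1 = 0.17 × 0.000447378 = 7.60543e-05
  P(Z=2)·f_2 = 0.45 × 0.124537 = 0.0560416
  P(Z=3)·f_3 = 0.38 × 0.124857 = 0.0474455
Denominator: 7.60543e-05 + 0.0560416 + 0.0474455 = 0.103563
Responsibility of Population 3: 0.0474455 / 0.103563 ≈ 0.4581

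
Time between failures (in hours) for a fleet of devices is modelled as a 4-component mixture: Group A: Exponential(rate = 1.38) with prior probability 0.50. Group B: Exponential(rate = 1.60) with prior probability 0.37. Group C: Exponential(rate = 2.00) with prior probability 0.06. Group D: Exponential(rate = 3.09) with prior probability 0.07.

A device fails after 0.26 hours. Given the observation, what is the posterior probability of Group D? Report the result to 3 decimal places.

0.093

P(component k | x) = P(Z=k)·f_k(x) / marginal(x), where marginal(x) = Σ_j P(Z=j)·f_j(x).
Exponential densities:
  f_A = 0.963949
  f_B = 1.05549
  f_C = 1.18904
  f_D = 1.38371
Weight by the priors:
  P(Z=A)·f_A = 0.50 × 0.963949 = 0.481975
  P(Z=B)·f_B = 0.37 × 1.05549 = 0.390531
  P(Z=C)·f_C = 0.06 × 1.18904 = 0.0713425
  P(Z=D)·f_D = 0.07 × 1.38371 = 0.09686
Marginal: 0.481975 + 0.390531 + 0.0713425 + 0.09686 = 1.04071
Responsibility of Group D: 0.09686 / 1.04071 ≈ 0.093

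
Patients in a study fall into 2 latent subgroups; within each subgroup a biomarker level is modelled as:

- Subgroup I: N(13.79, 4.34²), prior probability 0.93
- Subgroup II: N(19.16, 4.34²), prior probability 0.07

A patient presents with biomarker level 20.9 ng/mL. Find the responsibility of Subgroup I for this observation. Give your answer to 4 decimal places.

Posterior ∝ prior × likelihood, so P(k | x) ∝ π_k f_k(x); normalise over all components.
Evaluate each component's likelihood at the observed value:
  L_I = 0.024023
  L_II = 0.0848236
Weight by the priors:
  π_I·L_I = 0.93 × 0.024023 = 0.0223414
  π_II·L_II = 0.07 × 0.0848236 = 0.00593765
Marginal: 0.0223414 + 0.00593765 = 0.0282791
Responsibility of Subgroup I: 0.0223414 / 0.0282791 ≈ 0.7900

0.7900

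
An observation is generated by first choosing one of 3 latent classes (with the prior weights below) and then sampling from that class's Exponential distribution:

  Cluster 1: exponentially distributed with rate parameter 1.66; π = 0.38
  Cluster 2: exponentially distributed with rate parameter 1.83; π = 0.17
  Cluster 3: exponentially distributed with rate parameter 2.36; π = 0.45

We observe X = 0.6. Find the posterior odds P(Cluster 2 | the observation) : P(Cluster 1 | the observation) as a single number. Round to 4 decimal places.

0.4454

The posterior odds equal the prior odds times the likelihood ratio: (π_i/π_j)·(f_i(x)/f_j(x)).
Component likelihoods at x = 0.6:
  L_1 = 1.66·e^(−1.66·0.6) = 1.66·e^(−0.9960) = 0.613127
  L_2 = 1.83·e^(−1.83·0.6) = 1.83·e^(−1.0980) = 0.610374
  L_3 = 2.36·e^(−2.36·0.6) = 2.36·e^(−1.4160) = 0.572731
Odds = (0.17/0.38) × (0.610374/0.613127) = 0.447368 × 0.995508 ≈ 0.4454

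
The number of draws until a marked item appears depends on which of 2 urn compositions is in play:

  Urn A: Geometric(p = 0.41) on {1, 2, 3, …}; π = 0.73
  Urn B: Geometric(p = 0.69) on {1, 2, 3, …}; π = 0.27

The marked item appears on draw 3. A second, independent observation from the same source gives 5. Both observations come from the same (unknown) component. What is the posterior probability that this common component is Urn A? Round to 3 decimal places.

0.978

Posterior ∝ prior × likelihood, so P(k | x) ∝ P(Z=k) f_k(x); normalise over all components.
Since both observations come from the same component, the likelihood for component k is f_k(x₁)·f_k(x₂).
  L_A = [0.41·(1−0.41)^2 = 0.41·0.3481 = 0.142721] × [0.0496812] = 0.00709055
  L_B = [0.69·(1−0.69)^2 = 0.69·0.0961 = 0.066309] × [0.00637229] = 0.000422541
Unnormalised posteriors:
  P(Z=A)·L_A = 0.73 × 0.00709055 = 0.0051761
  P(Z=B)·L_B = 0.27 × 0.000422541 = 0.000114086
Evidence: 0.0051761 + 0.000114086 = 0.00529019
Responsibility of Urn A: 0.0051761 / 0.00529019 ≈ 0.978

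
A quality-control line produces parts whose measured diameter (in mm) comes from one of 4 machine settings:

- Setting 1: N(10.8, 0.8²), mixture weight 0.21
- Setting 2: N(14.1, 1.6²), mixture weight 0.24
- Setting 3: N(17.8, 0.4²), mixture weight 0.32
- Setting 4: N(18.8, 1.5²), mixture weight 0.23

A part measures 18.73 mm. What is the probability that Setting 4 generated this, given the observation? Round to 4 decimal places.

By Bayes' theorem, P(k | x) = P(Z=k) f_k(x) / Σ_j P(Z=j) f_j(x).
Normal densities:
  L_1 = 2.29848e-22
  L_2 = 0.0037883
  L_3 = 0.0668396
  L_4 = 0.265672
Weight by the priors:
  P(Z=1)·L_1 = 0.21 × 2.29848e-22 = 4.82681e-23
  P(Z=2)·L_2 = 0.24 × 0.0037883 = 0.000909193
  P(Z=3)·L_3 = 0.32 × 0.0668396 = 0.0213887
  P(Z=4)·L_4 = 0.23 × 0.265672 = 0.0611046
Marginal: 4.82681e-23 + 0.000909193 + 0.0213887 + 0.0611046 = 0.0834024
So the posterior for Setting 4 is 0.0611046 / 0.0834024 ≈ 0.7326.

0.7326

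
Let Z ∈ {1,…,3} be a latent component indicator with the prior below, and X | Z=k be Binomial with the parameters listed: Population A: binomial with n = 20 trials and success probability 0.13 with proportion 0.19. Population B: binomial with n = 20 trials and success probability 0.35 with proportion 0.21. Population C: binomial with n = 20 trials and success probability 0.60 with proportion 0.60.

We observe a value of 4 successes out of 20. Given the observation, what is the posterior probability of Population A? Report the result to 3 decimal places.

By Bayes' theorem, P(k | x) = π_k f_k(x) / Σ_j π_j f_j(x).
Evaluate each component's likelihood at the observed value:
  p_A = 0.149065
  p_B = 0.073821
  p_C = 0.000269686
Unnormalised posteriors:
  π_A·p_A = 0.19 × 0.149065 = 0.0283223
  π_B·p_B = 0.21 × 0.073821 = 0.0155024
  π_C·p_C = 0.60 × 0.000269686 = 0.000161812
Marginal: 0.0283223 + 0.0155024 + 0.000161812 = 0.0439865
P(Population A | the observation) = 0.0283223 / 0.0439865 ≈ 0.644

0.644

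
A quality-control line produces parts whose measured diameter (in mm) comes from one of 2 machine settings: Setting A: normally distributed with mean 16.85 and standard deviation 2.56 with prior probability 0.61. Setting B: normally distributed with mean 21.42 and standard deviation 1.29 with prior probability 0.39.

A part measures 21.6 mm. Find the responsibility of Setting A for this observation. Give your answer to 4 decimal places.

The responsibility of component k is w_k f_k(x) divided by Σ_j w_j f_j(x).
Evaluate each component's likelihood at the observed value:
  L_A = 0.0278666
  L_B = 0.306262
Unnormalised posteriors:
  w_A·L_A = 0.61 × 0.0278666 = 0.0169986
  w_B·L_B = 0.39 × 0.306262 = 0.119442
Sum: 0.0169986 + 0.119442 = 0.136441
Responsibility of Setting A: 0.0169986 / 0.136441 ≈ 0.1246

0.1246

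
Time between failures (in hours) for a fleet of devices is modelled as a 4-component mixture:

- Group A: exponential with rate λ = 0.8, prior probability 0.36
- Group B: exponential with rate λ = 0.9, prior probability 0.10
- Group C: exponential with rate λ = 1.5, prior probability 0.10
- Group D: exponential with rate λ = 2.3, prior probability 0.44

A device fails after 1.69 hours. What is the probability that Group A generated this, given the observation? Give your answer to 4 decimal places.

0.5875

P(component k | x) = w_k·f_k(x) / marginal(x), where marginal(x) = Σ_j w_j·f_j(x).
Component likelihoods at x = 1.69 hours:
  p_A = 0.8·e^(−0.8·1.69) = 0.8·e^(−1.3520) = 0.206978
  p_B = 0.9·e^(−0.9·1.69) = 0.9·e^(−1.5210) = 0.196644
  p_C = 1.5·e^(−1.5·1.69) = 1.5·e^(−2.5350) = 0.118893
  p_D = 2.3·e^(−2.3·1.69) = 2.3·e^(−3.8870) = 0.0471656
Multiply by the mixture weights:
  w_A·p_A = 0.36 × 0.206978 = 0.074512
  w_B·p_B = 0.10 × 0.196644 = 0.0196644
  w_C·p_C = 0.10 × 0.118893 = 0.0118893
  w_D·p_D = 0.44 × 0.0471656 = 0.0207529
Normaliser: 0.074512 + 0.0196644 + 0.0118893 + 0.0207529 = 0.126819
So the posterior for Group A is 0.074512 / 0.126819 ≈ 0.5875.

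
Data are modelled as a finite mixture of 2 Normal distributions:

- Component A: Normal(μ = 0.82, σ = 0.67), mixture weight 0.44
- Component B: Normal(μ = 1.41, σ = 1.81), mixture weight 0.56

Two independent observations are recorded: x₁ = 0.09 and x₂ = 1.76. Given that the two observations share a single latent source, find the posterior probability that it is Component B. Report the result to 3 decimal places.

The responsibility of component k is P(Z=k) f_k(x) divided by Σ_j P(Z=j) f_j(x).
Since both observations come from the same component, the likelihood for component k is f_k(x₁)·f_k(x₂).
  L_A = [(1/(0.67·√(2π)))·exp(−(0.09−0.82)²/(2·0.67²)) = 0.595436·exp(-0.59356) = 0.328893] × [0.222541] = 0.0731921
  L_B = [(1/(1.81·√(2π)))·exp(−(0.09−1.41)²/(2·1.81²)) = 0.220410·exp(-0.26593) = 0.168943] × [0.216328] = 0.0365471
Prior × likelihood for each component:
  P(Z=A)·L_A = 0.44 × 0.0731921 = 0.0322045
  P(Z=B)·L_B = 0.56 × 0.0365471 = 0.0204664
Evidence: 0.0322045 + 0.0204664 = 0.0526709
P(Component B | data) ≈ 0.389

0.389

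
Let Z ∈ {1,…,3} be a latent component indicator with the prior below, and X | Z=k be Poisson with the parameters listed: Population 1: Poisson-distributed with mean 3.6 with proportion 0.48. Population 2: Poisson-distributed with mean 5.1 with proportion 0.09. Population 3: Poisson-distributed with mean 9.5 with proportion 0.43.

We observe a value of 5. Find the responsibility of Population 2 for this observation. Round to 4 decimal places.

P(component k | x) = π_k·f_k(x) / marginal(x), where marginal(x) = Σ_j π_j·f_j(x).
Component likelihoods at x = 5:
  L_1 = e^(−3.6)·3.6^5/5! = 0.13768
  L_2 = e^(−5.1)·5.1^5/5! = 0.175294
  L_3 = e^(−9.5)·9.5^5/5! = 0.0482658
Multiply by the mixture weights:
  π_1·L_1 = 0.48 × 0.13768 = 0.0660864
  π_2·L_2 = 0.09 × 0.175294 = 0.0157765
  π_3·L_3 = 0.43 × 0.0482658 = 0.0207543
Normaliser: 0.0660864 + 0.0157765 + 0.0207543 = 0.102617
So the posterior for Population 2 is 0.0157765 / 0.102617 ≈ 0.1537.

0.1537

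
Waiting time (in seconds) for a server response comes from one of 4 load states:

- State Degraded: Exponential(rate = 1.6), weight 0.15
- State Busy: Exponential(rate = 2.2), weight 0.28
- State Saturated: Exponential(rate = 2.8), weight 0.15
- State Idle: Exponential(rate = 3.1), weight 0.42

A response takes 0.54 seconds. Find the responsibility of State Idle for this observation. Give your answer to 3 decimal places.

Posterior ∝ prior × likelihood, so P(k | x) ∝ w_k f_k(x); normalise over all components.
Evaluate each component's likelihood at the observed value:
  L_Degraded = 1.6·e^(−1.6·0.54) = 1.6·e^(−0.8640) = 0.674357
  L_Busy = 2.2·e^(−2.2·0.54) = 2.2·e^(−1.1880) = 0.670627
  L_Saturated = 2.8·e^(−2.8·0.54) = 2.8·e^(−1.5120) = 0.617312
  L_Idle = 3.1·e^(−3.1·0.54) = 3.1·e^(−1.6740) = 0.581236
Weight by the priors:
  w_Degraded·L_Degraded = 0.15 × 0.674357 = 0.101153
  w_Busy·L_Busy = 0.28 × 0.670627 = 0.187775
  w_Saturated·L_Saturated = 0.15 × 0.617312 = 0.0925968
  w_Idle·L_Idle = 0.42 × 0.581236 = 0.244119
Denominator: 0.101153 + 0.187775 + 0.0925968 + 0.244119 = 0.625645
Responsibility of State Idle: 0.244119 / 0.625645 ≈ 0.390

0.390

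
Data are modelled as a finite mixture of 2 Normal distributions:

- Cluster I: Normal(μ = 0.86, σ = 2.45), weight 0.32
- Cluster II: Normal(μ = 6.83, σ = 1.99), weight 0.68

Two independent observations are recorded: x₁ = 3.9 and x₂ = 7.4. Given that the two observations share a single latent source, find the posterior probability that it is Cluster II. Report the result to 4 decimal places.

0.9876

P(component k | x) = π_k·f_k(x) / marginal(x), where marginal(x) = Σ_j π_j·f_j(x).
Since both observations come from the same component, the likelihood for component k is f_k(x₁)·f_k(x₂).
  L_I = [0.0754082] × [0.00461778] = 0.000348218
  L_II = [0.0678132] × [0.192416] = 0.0130484
Unnormalised posteriors:
  π_I·L_I = 0.32 × 0.000348218 = 0.00011143
  π_II·L_II = 0.68 × 0.0130484 = 0.00887289
Denominator: 0.00011143 + 0.00887289 = 0.00898432
So the posterior for Cluster II is 0.00887289 / 0.00898432 ≈ 0.9876.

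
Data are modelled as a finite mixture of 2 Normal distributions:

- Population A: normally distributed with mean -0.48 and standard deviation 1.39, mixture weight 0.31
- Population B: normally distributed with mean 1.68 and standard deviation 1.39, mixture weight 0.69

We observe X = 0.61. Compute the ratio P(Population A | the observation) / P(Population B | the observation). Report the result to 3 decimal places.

0.444

Since P(k|x) ∝ P(Z=k) f_k(x), the posterior odds are P(Z=i) f_i(x) / (P(Z=j) f_j(x)).
Normal densities:
  f_A = 0.21104
  f_B = 0.213413
Posterior odds = (P(Z=A)·f_A) / (P(Z=B)·f_B) = (0.31·0.21104) / (0.69·0.213413) = 0.0654225 / 0.147255 ≈ 0.444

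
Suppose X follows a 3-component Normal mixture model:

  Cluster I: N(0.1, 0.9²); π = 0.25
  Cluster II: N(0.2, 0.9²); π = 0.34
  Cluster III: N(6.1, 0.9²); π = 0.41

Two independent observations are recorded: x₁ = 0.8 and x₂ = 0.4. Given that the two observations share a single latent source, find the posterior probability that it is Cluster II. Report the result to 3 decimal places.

0.603

The responsibility of component k is P(Z=k) f_k(x) divided by Σ_j P(Z=j) f_j(x).
Since both observations come from the same component, the likelihood for component k is f_k(x₁)·f_k(x₂).
  L_I = [(1/(0.9·√(2π)))·exp(−(0.8−0.1)²/(2·0.9²)) = 0.443269·exp(-0.30247) = 0.327572] × [0.419315] = 0.137356
  L_II = [(1/(0.9·√(2π)))·exp(−(0.8−0.2)²/(2·0.9²)) = 0.443269·exp(-0.22222) = 0.354942] × [0.432458] = 0.153498
  L_III = [(1/(0.9·√(2π)))·exp(−(0.8−6.1)²/(2·0.9²)) = 0.443269·exp(-17.33951) = 1.30682e-08] × [8.64272e-10] = 1.12945e-17
Multiply by the mixture weights:
  P(Z=I)·L_I = 0.25 × 0.137356 = 0.0343389
  P(Z=II)·L_II = 0.34 × 0.153498 = 0.0521892
  P(Z=III)·L_III = 0.41 × 1.12945e-17 = 4.63074e-18
Denominator: 0.0343389 + 0.0521892 + 4.63074e-18 = 0.0865282
So the posterior for Cluster II is 0.0521892 / 0.0865282 ≈ 0.603.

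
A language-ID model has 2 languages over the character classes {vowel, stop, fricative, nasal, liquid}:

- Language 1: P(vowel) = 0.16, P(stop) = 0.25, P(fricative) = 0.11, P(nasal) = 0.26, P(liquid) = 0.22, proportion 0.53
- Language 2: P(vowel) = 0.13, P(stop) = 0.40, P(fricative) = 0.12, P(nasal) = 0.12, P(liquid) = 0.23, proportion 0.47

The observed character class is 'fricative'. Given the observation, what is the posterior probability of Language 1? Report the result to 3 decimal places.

The responsibility of component k is w_k f_k(x) divided by Σ_j w_j f_j(x).
Evaluate each component's likelihood at the observed value:
  L_1 = 0.11
  L_2 = 0.12
Prior × likelihood for each component:
  w_1·L_1 = 0.53 × 0.11 = 0.0583
  w_2·L_2 = 0.47 × 0.12 = 0.0564
Sum: 0.0583 + 0.0564 = 0.1147
P(Language 1 | data) = 0.0583 / 0.1147 ≈ 0.508

0.508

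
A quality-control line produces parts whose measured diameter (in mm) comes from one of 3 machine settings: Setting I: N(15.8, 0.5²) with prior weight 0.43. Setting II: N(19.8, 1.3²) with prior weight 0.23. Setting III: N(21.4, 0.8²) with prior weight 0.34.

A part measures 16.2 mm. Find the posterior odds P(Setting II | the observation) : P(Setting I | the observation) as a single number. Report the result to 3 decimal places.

Posterior odds = (P(Z=i) f_i(x)) / (P(Z=j) f_j(x)); the normalising sum cancels.
Component likelihoods at x = 16.2 mm:
  f_I = 0.579383
  f_II = 0.0066335
  f_III = 3.33695e-10
0.00152571 / 0.249135 ≈ 0.006

0.006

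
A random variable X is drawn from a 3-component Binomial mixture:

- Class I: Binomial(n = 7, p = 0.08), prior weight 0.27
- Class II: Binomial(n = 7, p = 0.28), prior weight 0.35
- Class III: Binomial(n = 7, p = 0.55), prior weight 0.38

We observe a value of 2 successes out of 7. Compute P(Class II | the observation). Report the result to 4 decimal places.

0.6196

P(component k | x) = π_k·f_k(x) / marginal(x), where marginal(x) = Σ_j π_j·f_j(x).
Component likelihoods at x = 2 successes out of 7:
  f_I = 0.0885806
  f_II = 0.318565
  f_III = 0.117221
Weight by the priors:
  π_I·f_I = 0.27 × 0.0885806 = 0.0239168
  π_II·f_II = 0.35 × 0.318565 = 0.111498
  π_III·f_III = 0.38 × 0.117221 = 0.0445442
Marginal: 0.0239168 + 0.111498 + 0.0445442 = 0.179959
So the posterior for Class II is 0.111498 / 0.179959 ≈ 0.6196.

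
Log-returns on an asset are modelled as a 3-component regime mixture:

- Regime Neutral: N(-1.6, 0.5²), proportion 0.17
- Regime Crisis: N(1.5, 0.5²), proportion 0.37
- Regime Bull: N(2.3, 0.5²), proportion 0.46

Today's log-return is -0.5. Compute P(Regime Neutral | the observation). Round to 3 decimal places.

0.992

The responsibility of component k is P(Z=k) f_k(x) divided by Σ_j P(Z=j) f_j(x).
Evaluate each component's likelihood at the observed value:
  L_Neutral = 0.0709492
  L_Crisis = 0.00026766
  L_Bull = 1.23652e-07
Prior × likelihood for each component:
  P(Z=Neutral)·L_Neutral = 0.17 × 0.0709492 = 0.0120614
  P(Z=Crisis)·L_Crisis = 0.37 × 0.00026766 = 9.90344e-05
  P(Z=Bull)·L_Bull = 0.46 × 1.23652e-07 = 5.68801e-08
Evidence: 0.0120614 + 9.90344e-05 + 5.68801e-08 = 0.0121605
P(Regime Neutral | the observation) ≈ 0.992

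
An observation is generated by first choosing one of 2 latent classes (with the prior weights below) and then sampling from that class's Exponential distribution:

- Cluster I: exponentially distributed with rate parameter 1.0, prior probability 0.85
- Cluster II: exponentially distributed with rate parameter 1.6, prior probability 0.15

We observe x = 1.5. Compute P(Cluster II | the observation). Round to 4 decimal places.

Apply Bayes' rule: the posterior for each component is proportional to its prior times its likelihood at x.
Component likelihoods at x = 1.5:
  L_I = 1.0·e^(−1.0·1.5) = 1.0·e^(−1.5000) = 0.22313
  L_II = 1.6·e^(−1.6·1.5) = 1.6·e^(−2.4000) = 0.145149
Weight by the priors:
  π_I·L_I = 0.85 × 0.22313 = 0.189661
  π_II·L_II = 0.15 × 0.145149 = 0.0217723
Normaliser: 0.189661 + 0.0217723 = 0.211433
P(Cluster II | data) ≈ 0.1030

0.1030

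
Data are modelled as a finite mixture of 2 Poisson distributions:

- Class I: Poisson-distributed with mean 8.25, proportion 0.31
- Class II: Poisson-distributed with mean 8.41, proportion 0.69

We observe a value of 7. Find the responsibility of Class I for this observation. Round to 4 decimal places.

0.3155

Apply Bayes' rule: the posterior for each component is proportional to its prior times its likelihood at x.
Evaluate each component's likelihood at the observed value:
  f_I = 0.13484
  f_II = 0.131439
Weight by the priors:
  π_I·f_I = 0.31 × 0.13484 = 0.0418003
  π_II·f_II = 0.69 × 0.131439 = 0.090693
Evidence: 0.0418003 + 0.090693 = 0.132493
So the posterior for Class I is 0.0418003 / 0.132493 ≈ 0.3155.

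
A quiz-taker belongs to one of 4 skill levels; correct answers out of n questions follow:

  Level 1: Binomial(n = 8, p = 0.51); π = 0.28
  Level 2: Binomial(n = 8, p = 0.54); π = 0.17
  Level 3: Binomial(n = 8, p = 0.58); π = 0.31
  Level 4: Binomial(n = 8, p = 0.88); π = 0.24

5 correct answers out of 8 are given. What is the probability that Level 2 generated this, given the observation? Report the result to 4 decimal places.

P(component k | x) = π_k·f_k(x) / marginal(x), where marginal(x) = Σ_j π_j·f_j(x).
Component likelihoods at x = 5 correct answers out of 8:
  f_1 = 0.227315
  f_2 = 0.250282
  f_3 = 0.272318
  f_4 = 0.0510676
Multiply by the mixture weights:
  π_1·f_1 = 0.28 × 0.227315 = 0.0636481
  π_2·f_2 = 0.17 × 0.250282 = 0.042548
  π_3·f_3 = 0.31 × 0.272318 = 0.0844185
  π_4·f_4 = 0.24 × 0.0510676 = 0.0122562
Evidence: 0.0636481 + 0.042548 + 0.0844185 + 0.0122562 = 0.202871
Responsibility of Level 2: 0.042548 / 0.202871 ≈ 0.2097

0.2097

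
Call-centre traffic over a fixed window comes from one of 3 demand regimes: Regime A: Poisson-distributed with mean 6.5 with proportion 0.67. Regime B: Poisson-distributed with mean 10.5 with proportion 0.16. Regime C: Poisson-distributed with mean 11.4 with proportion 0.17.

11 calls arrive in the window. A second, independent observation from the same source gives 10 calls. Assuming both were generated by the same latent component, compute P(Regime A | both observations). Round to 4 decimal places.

Apply Bayes' rule: the posterior for each component is proportional to its prior times its likelihood at x.
Since both observations come from the same component, the likelihood for component k is f_k(x₁)·f_k(x₂).
  p_A = [e^(−6.5)·6.5^11/11! = 0.0329592] × [0.0557772] = 0.00183837
  p_B = [e^(−10.5)·10.5^11/11! = 0.117987] × [0.123606] = 0.0145839
  p_C = [e^(−11.4)·11.4^11/11! = 0.118533] × [0.114374] = 0.0135572
Unnormalised posteriors:
  w_A·p_A = 0.67 × 0.00183837 = 0.00123171
  w_B·p_B = 0.16 × 0.0145839 = 0.00233342
  w_C·p_C = 0.17 × 0.0135572 = 0.00230472
Normaliser: 0.00123171 + 0.00233342 + 0.00230472 = 0.00586985
Responsibility of Regime A: 0.00123171 / 0.00586985 ≈ 0.2098

0.2098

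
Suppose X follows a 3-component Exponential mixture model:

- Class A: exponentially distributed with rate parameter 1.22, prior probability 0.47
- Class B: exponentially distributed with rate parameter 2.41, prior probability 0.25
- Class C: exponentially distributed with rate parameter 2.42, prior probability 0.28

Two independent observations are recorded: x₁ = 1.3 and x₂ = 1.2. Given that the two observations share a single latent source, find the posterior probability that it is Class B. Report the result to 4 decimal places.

0.0867

The responsibility of component k is π_k f_k(x) divided by Σ_j π_j f_j(x).
Since both observations come from the same component, the likelihood for component k is f_k(x₁)·f_k(x₂).
  f_A = [0.249786] × [0.282197] = 0.070489
  f_B = [0.105044] × [0.133671] = 0.0140414
  f_C = [0.104118] × [0.132625] = 0.0138086
Weight by the priors:
  π_A·f_A = 0.47 × 0.070489 = 0.0331298
  π_B·f_B = 0.25 × 0.0140414 = 0.00351035
  π_C·f_C = 0.28 × 0.0138086 = 0.0038664
Marginal: 0.0331298 + 0.00351035 + 0.0038664 = 0.0405066
P(Class B | x) ≈ 0.0867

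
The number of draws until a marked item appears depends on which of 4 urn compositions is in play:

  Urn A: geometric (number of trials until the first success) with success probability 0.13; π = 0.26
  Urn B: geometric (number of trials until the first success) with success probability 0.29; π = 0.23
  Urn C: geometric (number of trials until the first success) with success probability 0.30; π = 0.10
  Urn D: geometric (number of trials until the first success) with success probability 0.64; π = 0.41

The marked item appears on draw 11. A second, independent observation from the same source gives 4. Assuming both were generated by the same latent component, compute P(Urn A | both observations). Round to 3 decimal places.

0.697

The responsibility of component k is π_k f_k(x) divided by Σ_j π_j f_j(x).
Since both observations come from the same component, the likelihood for component k is f_k(x₁)·f_k(x₂).
  L_A = [0.13·(1−0.13)^10 = 0.13·0.248423 = 0.032295] × [0.0856054] = 0.00276463
  L_B = [0.29·(1−0.29)^10 = 0.29·0.0325524 = 0.00944021] × [0.103794] = 0.000979839
  L_C = [0.30·(1−0.30)^10 = 0.30·0.0282475 = 0.00847426] × [0.1029] = 0.000872001
  L_D = [0.64·(1−0.64)^10 = 0.64·3.65616e-05 = 2.33994e-05] × [0.0298598] = 6.98703e-07
Weight by the priors:
  π_A·L_A = 0.26 × 0.00276463 = 0.000718804
  π_B·L_B = 0.23 × 0.000979839 = 0.000225363
  π_C·L_C = 0.10 × 0.000872001 = 8.72001e-05
  π_D·L_D = 0.41 × 6.98703e-07 = 2.86468e-07
Normaliser: 0.000718804 + 0.000225363 + 8.72001e-05 + 2.86468e-07 = 0.00103165
P(Urn A | x₁, x₂) ≈ 0.697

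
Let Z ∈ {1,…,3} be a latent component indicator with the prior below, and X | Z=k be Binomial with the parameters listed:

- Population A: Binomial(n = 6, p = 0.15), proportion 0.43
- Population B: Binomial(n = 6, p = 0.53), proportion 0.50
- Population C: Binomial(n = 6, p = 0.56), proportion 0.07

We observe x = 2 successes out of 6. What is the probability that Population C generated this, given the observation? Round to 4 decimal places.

0.0647

By Bayes' theorem, P(k | x) = π_k f_k(x) / Σ_j π_j f_j(x).
Binomial probabilities:
  f_A = C(6,2)·0.15^2·0.85^4 = 15·0.0225·0.522006 = 0.176177
  f_B = C(6,2)·0.53^2·0.47^4 = 15·0.2809·0.0487968 = 0.205605
  f_C = C(6,2)·0.56^2·0.44^4 = 15·0.3136·0.037481 = 0.17631
Multiply by the mixture weights:
  π_A·f_A = 0.43 × 0.176177 = 0.0757562
  π_B·f_B = 0.50 × 0.205605 = 0.102803
  π_C·f_C = 0.07 × 0.17631 = 0.0123417
Evidence: 0.0757562 + 0.102803 + 0.0123417 = 0.190901
So the posterior for Population C is 0.0123417 / 0.190901 ≈ 0.0647.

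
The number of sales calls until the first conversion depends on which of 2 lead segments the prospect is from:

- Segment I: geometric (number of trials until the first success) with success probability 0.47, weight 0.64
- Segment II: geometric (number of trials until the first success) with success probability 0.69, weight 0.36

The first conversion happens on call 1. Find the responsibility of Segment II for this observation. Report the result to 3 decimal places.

0.452

Apply Bayes' rule: the posterior for each component is proportional to its prior times its likelihood at x.
Geometric probabilities:
  L_I = 0.47
  L_II = 0.69
Unnormalised posteriors:
  w_I·L_I = 0.64 × 0.47 = 0.3008
  w_II·L_II = 0.36 × 0.69 = 0.2484
Sum: 0.3008 + 0.2484 = 0.5492
Responsibility of Segment II: 0.2484 / 0.5492 ≈ 0.452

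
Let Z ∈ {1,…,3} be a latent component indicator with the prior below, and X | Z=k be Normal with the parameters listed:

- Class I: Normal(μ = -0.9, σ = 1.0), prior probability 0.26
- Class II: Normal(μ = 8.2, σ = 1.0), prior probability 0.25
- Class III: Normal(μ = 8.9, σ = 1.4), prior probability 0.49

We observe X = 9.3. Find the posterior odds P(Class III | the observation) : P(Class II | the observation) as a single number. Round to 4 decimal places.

Posterior odds = (P(Z=i) f_i(x)) / (P(Z=j) f_j(x)); the normalising sum cancels.
Normal densities:
  f_I = 1.02073e-23
  f_II = 0.217852
  f_III = 0.273562
Posterior odds = (P(Z=III)·f_III) / (P(Z=II)·f_II) = (0.49·0.273562) / (0.25·0.217852) = 0.134045 / 0.054463 ≈ 2.4612

2.4612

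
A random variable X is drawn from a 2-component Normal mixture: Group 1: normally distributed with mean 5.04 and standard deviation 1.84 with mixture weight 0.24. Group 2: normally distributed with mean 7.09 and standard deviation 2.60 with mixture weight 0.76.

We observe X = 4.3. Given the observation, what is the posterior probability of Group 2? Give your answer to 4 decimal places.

Posterior ∝ prior × likelihood, so P(k | x) ∝ π_k f_k(x); normalise over all components.
Component likelihoods at x = 4.3:
  L_1 = (1/(1.84·√(2π)))·exp(−(4.3−5.04)²/(2·1.84²)) = 0.216816·exp(-0.08087) = 0.199972
  L_2 = (1/(2.60·√(2π)))·exp(−(4.3−7.09)²/(2·2.60²)) = 0.153439·exp(-0.57575) = 0.0862766
Prior × likelihood for each component:
  π_1·L_1 = 0.24 × 0.199972 = 0.0479934
  π_2·L_2 = 0.76 × 0.0862766 = 0.0655702
Denominator: 0.0479934 + 0.0655702 = 0.113564
P(Group 2 | the observation) ≈ 0.5774

0.5774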